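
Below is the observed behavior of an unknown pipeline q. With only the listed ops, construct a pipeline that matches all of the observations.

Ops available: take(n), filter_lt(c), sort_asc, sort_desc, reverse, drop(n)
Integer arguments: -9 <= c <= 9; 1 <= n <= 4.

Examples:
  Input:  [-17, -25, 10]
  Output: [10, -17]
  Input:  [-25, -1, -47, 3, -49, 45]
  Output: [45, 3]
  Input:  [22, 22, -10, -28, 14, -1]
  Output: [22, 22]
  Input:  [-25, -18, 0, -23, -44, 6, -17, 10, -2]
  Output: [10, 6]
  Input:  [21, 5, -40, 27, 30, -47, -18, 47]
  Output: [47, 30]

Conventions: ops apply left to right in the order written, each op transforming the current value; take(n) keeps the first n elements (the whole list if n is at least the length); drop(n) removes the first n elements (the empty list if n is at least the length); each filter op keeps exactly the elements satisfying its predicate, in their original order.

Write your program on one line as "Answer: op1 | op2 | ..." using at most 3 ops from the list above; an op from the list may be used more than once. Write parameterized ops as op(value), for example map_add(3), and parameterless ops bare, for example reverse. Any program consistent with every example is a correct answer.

sort_desc | take(2)

Check, running the answer program on each example:
  [-17, -25, 10] -> [10, -17, -25] -> [10, -17]
  [-25, -1, -47, 3, -49, 45] -> [45, 3, -1, -25, -47, -49] -> [45, 3]
  [22, 22, -10, -28, 14, -1] -> [22, 22, 14, -1, -10, -28] -> [22, 22]
  [-25, -18, 0, -23, -44, 6, -17, 10, -2] -> [10, 6, 0, -2, -17, -18, -23, -25, -44] -> [10, 6]
  [21, 5, -40, 27, 30, -47, -18, 47] -> [47, 30, 27, 21, 5, -18, -40, -47] -> [47, 30]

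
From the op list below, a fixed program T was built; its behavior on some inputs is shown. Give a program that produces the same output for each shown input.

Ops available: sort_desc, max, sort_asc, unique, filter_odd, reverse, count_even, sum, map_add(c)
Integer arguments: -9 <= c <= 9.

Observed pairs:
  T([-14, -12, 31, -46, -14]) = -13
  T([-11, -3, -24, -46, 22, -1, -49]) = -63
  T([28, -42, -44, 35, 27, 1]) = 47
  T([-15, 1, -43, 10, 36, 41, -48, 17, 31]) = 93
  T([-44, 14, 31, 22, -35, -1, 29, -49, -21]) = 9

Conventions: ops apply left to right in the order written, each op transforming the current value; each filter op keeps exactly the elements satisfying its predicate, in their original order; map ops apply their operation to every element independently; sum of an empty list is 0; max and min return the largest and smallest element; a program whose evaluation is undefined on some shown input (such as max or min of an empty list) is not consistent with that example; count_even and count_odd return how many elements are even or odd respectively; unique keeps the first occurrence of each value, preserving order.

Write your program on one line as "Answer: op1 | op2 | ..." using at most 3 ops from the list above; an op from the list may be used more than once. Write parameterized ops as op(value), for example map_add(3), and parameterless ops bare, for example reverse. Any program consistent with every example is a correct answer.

map_add(7) | unique | sum

Check, running the answer program on each example:
  [-14, -12, 31, -46, -14] -> [-7, -5, 38, -39, -7] -> [-7, -5, 38, -39] -> -13
  [-11, -3, -24, -46, 22, -1, -49] -> [-4, 4, -17, -39, 29, 6, -42] -> [-4, 4, -17, -39, 29, 6, -42] -> -63
  [28, -42, -44, 35, 27, 1] -> [35, -35, -37, 42, 34, 8] -> [35, -35, -37, 42, 34, 8] -> 47
  [-15, 1, -43, 10, 36, 41, -48, 17, 31] -> [-8, 8, -36, 17, 43, 48, -41, 24, 38] -> [-8, 8, -36, 17, 43, 48, -41, 24, 38] -> 93
  [-44, 14, 31, 22, -35, -1, 29, -49, -21] -> [-37, 21, 38, 29, -28, 6, 36, -42, -14] -> [-37, 21, 38, 29, -28, 6, 36, -42, -14] -> 9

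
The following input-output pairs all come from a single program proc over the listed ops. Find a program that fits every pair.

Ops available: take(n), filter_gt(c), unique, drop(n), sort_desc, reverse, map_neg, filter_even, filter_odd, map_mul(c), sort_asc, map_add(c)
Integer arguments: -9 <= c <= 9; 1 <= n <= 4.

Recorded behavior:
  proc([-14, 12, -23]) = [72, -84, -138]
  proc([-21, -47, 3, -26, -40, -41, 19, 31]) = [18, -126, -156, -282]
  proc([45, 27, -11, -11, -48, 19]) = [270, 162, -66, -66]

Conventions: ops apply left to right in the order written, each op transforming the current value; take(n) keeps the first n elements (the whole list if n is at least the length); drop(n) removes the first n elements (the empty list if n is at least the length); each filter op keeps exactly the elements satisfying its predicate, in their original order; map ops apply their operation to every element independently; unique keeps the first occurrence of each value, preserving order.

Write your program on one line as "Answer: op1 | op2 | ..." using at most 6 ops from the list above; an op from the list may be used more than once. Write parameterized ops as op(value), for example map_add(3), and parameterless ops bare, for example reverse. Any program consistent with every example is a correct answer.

take(4) | sort_desc | map_mul(-1) | map_mul(2) | map_mul(-3)

Check, running the answer program on each example:
  [-14, 12, -23] -> [-14, 12, -23] -> [12, -14, -23] -> [-12, 14, 23] -> [-24, 28, 46] -> [72, -84, -138]
  [-21, -47, 3, -26, -40, -41, 19, 31] -> [-21, -47, 3, -26] -> [3, -21, -26, -47] -> [-3, 21, 26, 47] -> [-6, 42, 52, 94] -> [18, -126, -156, -282]
  [45, 27, -11, -11, -48, 19] -> [45, 27, -11, -11] -> [45, 27, -11, -11] -> [-45, -27, 11, 11] -> [-90, -54, 22, 22] -> [270, 162, -66, -66]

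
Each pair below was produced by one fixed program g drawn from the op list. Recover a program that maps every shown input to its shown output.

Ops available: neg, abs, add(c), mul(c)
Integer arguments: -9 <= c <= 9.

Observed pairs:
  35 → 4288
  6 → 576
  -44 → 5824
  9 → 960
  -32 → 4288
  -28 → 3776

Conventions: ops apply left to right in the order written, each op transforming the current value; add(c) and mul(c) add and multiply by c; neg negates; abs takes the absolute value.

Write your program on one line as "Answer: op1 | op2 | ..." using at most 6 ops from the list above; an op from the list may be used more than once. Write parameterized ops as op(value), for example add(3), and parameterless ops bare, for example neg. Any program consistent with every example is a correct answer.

mul(-4) | add(6) | mul(-4) | mul(-8) | abs

Check, running the answer program on each example:
  35 -> -140 -> -134 -> 536 -> -4288 -> 4288
  6 -> -24 -> -18 -> 72 -> -576 -> 576
  -44 -> 176 -> 182 -> -728 -> 5824 -> 5824
  9 -> -36 -> -30 -> 120 -> -960 -> 960
  -32 -> 128 -> 134 -> -536 -> 4288 -> 4288
  -28 -> 112 -> 118 -> -472 -> 3776 -> 3776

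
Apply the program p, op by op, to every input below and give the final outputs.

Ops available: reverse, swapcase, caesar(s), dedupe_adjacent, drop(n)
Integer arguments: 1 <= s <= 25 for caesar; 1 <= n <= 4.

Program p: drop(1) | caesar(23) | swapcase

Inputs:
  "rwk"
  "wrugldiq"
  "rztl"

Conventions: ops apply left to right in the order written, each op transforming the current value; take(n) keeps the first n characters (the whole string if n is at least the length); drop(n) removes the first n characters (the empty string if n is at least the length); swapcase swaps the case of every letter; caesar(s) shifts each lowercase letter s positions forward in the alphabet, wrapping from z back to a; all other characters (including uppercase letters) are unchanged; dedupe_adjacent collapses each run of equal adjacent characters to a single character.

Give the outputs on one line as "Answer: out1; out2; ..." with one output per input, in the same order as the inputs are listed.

"TH"; "ORDIAFN"; "WQI"

Execution, op by op:
  "rwk" -> "wk" -> "th" -> "TH"
  "wrugldiq" -> "rugldiq" -> "ordiafn" -> "ORDIAFN"
  "rztl" -> "ztl" -> "wqi" -> "WQI"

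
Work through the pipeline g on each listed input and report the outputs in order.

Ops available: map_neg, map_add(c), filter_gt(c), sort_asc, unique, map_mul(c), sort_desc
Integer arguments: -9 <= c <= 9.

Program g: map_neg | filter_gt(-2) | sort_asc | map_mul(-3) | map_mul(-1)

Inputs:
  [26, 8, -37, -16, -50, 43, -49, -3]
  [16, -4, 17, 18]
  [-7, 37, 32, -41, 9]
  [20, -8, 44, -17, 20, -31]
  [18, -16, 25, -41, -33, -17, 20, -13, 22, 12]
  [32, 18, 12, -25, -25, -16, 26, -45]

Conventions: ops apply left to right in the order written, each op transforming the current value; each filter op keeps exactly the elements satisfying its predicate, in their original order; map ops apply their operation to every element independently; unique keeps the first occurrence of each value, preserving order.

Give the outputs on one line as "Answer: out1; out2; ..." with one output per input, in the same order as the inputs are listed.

[9, 48, 111, 147, 150]; [12]; [21, 123]; [24, 51, 93]; [39, 48, 51, 99, 123]; [48, 75, 75, 135]

Execution, op by op:
  [26, 8, -37, -16, -50, 43, -49, -3] -> [-26, -8, 37, 16, 50, -43, 49, 3] -> [37, 16, 50, 49, 3] -> [3, 16, 37, 49, 50] -> [-9, -48, -111, -147, -150] -> [9, 48, 111, 147, 150]
  [16, -4, 17, 18] -> [-16, 4, -17, -18] -> [4] -> [4] -> [-12] -> [12]
  [-7, 37, 32, -41, 9] -> [7, -37, -32, 41, -9] -> [7, 41] -> [7, 41] -> [-21, -123] -> [21, 123]
  [20, -8, 44, -17, 20, -31] -> [-20, 8, -44, 17, -20, 31] -> [8, 17, 31] -> [8, 17, 31] -> [-24, -51, -93] -> [24, 51, 93]
  [18, -16, 25, -41, -33, -17, 20, -13, 22, 12] -> [-18, 16, -25, 41, 33, 17, -20, 13, -22, -12] -> [16, 41, 33, 17, 13] -> [13, 16, 17, 33, 41] -> [-39, -48, -51, -99, -123] -> [39, 48, 51, 99, 123]
  [32, 18, 12, -25, -25, -16, 26, -45] -> [-32, -18, -12, 25, 25, 16, -26, 45] -> [25, 25, 16, 45] -> [16, 25, 25, 45] -> [-48, -75, -75, -135] -> [48, 75, 75, 135]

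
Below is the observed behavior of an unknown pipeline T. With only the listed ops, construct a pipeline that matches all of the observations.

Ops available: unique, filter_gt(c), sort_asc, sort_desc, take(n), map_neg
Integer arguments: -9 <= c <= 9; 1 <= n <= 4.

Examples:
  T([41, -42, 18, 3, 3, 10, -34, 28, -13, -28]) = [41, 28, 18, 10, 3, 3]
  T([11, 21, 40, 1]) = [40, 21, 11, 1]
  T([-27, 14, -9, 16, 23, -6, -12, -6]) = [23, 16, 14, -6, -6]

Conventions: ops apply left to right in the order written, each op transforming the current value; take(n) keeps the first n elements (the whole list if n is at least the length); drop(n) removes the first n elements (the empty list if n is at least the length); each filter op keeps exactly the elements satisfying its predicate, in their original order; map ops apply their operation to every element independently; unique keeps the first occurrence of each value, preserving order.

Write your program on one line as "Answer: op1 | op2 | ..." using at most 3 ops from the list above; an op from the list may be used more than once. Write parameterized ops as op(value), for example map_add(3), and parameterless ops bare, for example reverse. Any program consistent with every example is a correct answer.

filter_gt(-8) | sort_desc

Check, running the answer program on each example:
  [41, -42, 18, 3, 3, 10, -34, 28, -13, -28] -> [41, 18, 3, 3, 10, 28] -> [41, 28, 18, 10, 3, 3]
  [11, 21, 40, 1] -> [11, 21, 40, 1] -> [40, 21, 11, 1]
  [-27, 14, -9, 16, 23, -6, -12, -6] -> [14, 16, 23, -6, -6] -> [23, 16, 14, -6, -6]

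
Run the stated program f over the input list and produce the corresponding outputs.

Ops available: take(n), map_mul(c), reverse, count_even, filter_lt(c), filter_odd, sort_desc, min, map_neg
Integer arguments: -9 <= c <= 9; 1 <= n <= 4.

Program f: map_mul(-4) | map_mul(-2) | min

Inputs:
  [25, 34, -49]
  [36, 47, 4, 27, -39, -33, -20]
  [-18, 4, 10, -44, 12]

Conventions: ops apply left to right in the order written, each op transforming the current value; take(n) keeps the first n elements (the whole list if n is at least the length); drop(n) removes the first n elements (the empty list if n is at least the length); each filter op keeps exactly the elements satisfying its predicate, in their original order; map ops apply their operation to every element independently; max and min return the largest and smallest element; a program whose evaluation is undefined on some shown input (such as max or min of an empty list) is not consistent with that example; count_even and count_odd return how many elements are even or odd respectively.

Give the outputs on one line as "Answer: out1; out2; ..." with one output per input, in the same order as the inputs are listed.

Execution, op by op:
  [25, 34, -49] -> [-100, -136, 196] -> [200, 272, -392] -> -392
  [36, 47, 4, 27, -39, -33, -20] -> [-144, -188, -16, -108, 156, 132, 80] -> [288, 376, 32, 216, -312, -264, -160] -> -312
  [-18, 4, 10, -44, 12] -> [72, -16, -40, 176, -48] -> [-144, 32, 80, -352, 96] -> -352

-392; -312; -352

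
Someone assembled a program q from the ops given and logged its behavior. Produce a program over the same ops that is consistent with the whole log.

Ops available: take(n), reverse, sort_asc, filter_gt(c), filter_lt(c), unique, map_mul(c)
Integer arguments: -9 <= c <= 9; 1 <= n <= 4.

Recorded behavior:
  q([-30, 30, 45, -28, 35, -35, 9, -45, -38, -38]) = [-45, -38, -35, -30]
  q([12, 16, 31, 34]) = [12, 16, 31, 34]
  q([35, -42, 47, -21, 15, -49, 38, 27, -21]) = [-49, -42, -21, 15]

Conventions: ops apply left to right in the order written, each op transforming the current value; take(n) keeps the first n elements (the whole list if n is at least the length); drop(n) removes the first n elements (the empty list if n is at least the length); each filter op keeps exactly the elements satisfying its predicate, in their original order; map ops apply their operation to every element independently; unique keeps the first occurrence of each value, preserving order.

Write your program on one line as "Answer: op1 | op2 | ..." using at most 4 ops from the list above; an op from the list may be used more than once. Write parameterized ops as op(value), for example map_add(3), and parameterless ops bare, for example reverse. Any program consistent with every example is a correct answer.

unique | reverse | sort_asc | take(4)

Check, running the answer program on each example:
  [-30, 30, 45, -28, 35, -35, 9, -45, -38, -38] -> [-30, 30, 45, -28, 35, -35, 9, -45, -38] -> [-38, -45, 9, -35, 35, -28, 45, 30, -30] -> [-45, -38, -35, -30, -28, 9, 30, 35, 45] -> [-45, -38, -35, -30]
  [12, 16, 31, 34] -> [12, 16, 31, 34] -> [34, 31, 16, 12] -> [12, 16, 31, 34] -> [12, 16, 31, 34]
  [35, -42, 47, -21, 15, -49, 38, 27, -21] -> [35, -42, 47, -21, 15, -49, 38, 27] -> [27, 38, -49, 15, -21, 47, -42, 35] -> [-49, -42, -21, 15, 27, 35, 38, 47] -> [-49, -42, -21, 15]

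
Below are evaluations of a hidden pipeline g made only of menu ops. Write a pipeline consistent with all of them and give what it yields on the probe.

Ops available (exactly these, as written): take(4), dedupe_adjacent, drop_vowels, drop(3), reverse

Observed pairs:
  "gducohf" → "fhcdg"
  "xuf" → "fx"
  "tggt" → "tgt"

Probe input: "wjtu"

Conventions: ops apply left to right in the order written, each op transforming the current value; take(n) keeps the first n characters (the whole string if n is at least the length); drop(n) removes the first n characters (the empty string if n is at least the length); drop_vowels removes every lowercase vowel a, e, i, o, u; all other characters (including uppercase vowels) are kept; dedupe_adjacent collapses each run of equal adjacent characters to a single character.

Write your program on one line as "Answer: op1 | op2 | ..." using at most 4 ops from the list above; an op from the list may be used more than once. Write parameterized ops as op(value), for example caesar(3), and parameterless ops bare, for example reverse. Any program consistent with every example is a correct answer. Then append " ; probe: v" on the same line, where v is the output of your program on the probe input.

dedupe_adjacent | drop_vowels | reverse ; probe: "tjw"

Check, running the answer program on each example:
  "gducohf" -> "gducohf" -> "gdchf" -> "fhcdg"
  "xuf" -> "xuf" -> "xf" -> "fx"
  "tggt" -> "tgt" -> "tgt" -> "tgt"
  probe: "wjtu" -> "wjtu" -> "wjt" -> "tjw"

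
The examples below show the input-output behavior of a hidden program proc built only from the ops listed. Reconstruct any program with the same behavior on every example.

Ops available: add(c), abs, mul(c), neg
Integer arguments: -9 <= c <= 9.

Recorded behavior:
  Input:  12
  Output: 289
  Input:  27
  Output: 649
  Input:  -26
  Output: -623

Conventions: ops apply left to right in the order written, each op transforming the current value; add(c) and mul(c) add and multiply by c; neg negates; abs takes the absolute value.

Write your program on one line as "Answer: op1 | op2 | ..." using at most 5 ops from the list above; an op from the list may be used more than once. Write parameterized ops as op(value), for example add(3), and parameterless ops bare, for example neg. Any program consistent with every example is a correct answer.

mul(-4) | neg | mul(6) | add(1)

Check, running the answer program on each example:
  12 -> -48 -> 48 -> 288 -> 289
  27 -> -108 -> 108 -> 648 -> 649
  -26 -> 104 -> -104 -> -624 -> -623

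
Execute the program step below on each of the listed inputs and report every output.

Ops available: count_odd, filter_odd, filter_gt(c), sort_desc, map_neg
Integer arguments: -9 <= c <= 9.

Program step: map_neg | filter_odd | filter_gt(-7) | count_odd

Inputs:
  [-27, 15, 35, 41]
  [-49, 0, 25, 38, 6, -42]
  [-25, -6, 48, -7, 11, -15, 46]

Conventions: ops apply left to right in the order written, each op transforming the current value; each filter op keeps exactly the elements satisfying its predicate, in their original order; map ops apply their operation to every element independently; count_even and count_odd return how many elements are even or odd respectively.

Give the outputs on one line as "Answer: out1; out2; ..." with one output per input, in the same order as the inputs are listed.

Execution, op by op:
  [-27, 15, 35, 41] -> [27, -15, -35, -41] -> [27, -15, -35, -41] -> [27] -> 1
  [-49, 0, 25, 38, 6, -42] -> [49, 0, -25, -38, -6, 42] -> [49, -25] -> [49] -> 1
  [-25, -6, 48, -7, 11, -15, 46] -> [25, 6, -48, 7, -11, 15, -46] -> [25, 7, -11, 15] -> [25, 7, 15] -> 3

1; 1; 3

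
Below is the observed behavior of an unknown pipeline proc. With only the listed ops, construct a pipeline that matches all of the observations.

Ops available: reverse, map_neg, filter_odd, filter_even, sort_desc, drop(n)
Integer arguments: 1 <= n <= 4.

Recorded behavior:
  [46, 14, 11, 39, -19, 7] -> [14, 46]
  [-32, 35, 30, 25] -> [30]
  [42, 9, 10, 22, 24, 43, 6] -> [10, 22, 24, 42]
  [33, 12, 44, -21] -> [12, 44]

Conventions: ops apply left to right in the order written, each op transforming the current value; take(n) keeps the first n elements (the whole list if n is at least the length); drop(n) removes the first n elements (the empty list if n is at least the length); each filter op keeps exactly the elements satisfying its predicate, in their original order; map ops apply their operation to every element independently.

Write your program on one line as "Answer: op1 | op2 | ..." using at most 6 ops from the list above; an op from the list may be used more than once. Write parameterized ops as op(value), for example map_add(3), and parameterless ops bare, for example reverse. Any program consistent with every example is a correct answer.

map_neg | reverse | sort_desc | drop(1) | filter_even | map_neg

Check, running the answer program on each example:
  [46, 14, 11, 39, -19, 7] -> [-46, -14, -11, -39, 19, -7] -> [-7, 19, -39, -11, -14, -46] -> [19, -7, -11, -14, -39, -46] -> [-7, -11, -14, -39, -46] -> [-14, -46] -> [14, 46]
  [-32, 35, 30, 25] -> [32, -35, -30, -25] -> [-25, -30, -35, 32] -> [32, -25, -30, -35] -> [-25, -30, -35] -> [-30] -> [30]
  [42, 9, 10, 22, 24, 43, 6] -> [-42, -9, -10, -22, -24, -43, -6] -> [-6, -43, -24, -22, -10, -9, -42] -> [-6, -9, -10, -22, -24, -42, -43] -> [-9, -10, -22, -24, -42, -43] -> [-10, -22, -24, -42] -> [10, 22, 24, 42]
  [33, 12, 44, -21] -> [-33, -12, -44, 21] -> [21, -44, -12, -33] -> [21, -12, -33, -44] -> [-12, -33, -44] -> [-12, -44] -> [12, 44]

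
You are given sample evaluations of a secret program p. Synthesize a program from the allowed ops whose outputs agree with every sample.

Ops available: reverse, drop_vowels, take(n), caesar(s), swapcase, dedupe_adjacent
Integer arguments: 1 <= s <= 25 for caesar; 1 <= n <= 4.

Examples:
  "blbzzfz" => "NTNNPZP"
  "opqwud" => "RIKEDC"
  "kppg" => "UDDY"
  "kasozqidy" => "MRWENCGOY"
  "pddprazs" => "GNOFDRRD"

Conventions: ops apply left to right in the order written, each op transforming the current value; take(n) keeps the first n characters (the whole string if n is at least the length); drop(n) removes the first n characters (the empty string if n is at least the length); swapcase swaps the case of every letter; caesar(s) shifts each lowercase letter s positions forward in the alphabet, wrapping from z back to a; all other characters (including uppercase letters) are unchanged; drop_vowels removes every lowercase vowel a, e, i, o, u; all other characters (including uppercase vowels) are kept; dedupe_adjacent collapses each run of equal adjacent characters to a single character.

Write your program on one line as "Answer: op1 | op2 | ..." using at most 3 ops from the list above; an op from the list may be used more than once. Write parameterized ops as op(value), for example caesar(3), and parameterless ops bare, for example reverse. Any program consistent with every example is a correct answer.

reverse | caesar(14) | swapcase

Check, running the answer program on each example:
  "blbzzfz" -> "zfzzblb" -> "ntnnpzp" -> "NTNNPZP"
  "opqwud" -> "duwqpo" -> "rikedc" -> "RIKEDC"
  "kppg" -> "gppk" -> "uddy" -> "UDDY"
  "kasozqidy" -> "ydiqzosak" -> "mrwencgoy" -> "MRWENCGOY"
  "pddprazs" -> "szarpddp" -> "gnofdrrd" -> "GNOFDRRD"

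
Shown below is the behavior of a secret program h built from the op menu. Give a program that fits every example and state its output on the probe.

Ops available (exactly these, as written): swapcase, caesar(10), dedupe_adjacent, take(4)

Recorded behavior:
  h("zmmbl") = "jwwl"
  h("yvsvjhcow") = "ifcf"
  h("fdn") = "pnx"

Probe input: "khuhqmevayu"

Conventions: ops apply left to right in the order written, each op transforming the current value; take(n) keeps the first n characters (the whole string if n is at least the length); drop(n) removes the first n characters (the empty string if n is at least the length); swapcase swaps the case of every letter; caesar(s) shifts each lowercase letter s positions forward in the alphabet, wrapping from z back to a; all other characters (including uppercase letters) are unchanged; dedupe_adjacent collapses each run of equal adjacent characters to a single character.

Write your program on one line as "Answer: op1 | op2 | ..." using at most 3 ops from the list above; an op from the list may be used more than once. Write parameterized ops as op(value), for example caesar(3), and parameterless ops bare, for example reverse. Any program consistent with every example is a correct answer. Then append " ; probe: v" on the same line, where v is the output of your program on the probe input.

take(4) | caesar(10) ; probe: "urer"

Check, running the answer program on each example:
  "zmmbl" -> "zmmb" -> "jwwl"
  "yvsvjhcow" -> "yvsv" -> "ifcf"
  "fdn" -> "fdn" -> "pnx"
  probe: "khuhqmevayu" -> "khuh" -> "urer"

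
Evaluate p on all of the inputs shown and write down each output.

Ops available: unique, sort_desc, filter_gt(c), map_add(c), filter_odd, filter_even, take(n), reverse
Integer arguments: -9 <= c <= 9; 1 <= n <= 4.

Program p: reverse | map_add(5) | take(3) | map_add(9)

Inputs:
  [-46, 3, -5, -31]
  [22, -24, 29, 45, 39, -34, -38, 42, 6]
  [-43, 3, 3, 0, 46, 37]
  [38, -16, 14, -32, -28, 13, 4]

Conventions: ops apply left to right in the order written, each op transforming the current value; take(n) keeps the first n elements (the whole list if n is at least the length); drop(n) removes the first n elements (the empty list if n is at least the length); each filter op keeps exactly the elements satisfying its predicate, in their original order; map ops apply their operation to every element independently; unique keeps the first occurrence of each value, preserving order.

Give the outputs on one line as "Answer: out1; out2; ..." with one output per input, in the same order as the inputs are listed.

[-17, 9, 17]; [20, 56, -24]; [51, 60, 14]; [18, 27, -14]

Execution, op by op:
  [-46, 3, -5, -31] -> [-31, -5, 3, -46] -> [-26, 0, 8, -41] -> [-26, 0, 8] -> [-17, 9, 17]
  [22, -24, 29, 45, 39, -34, -38, 42, 6] -> [6, 42, -38, -34, 39, 45, 29, -24, 22] -> [11, 47, -33, -29, 44, 50, 34, -19, 27] -> [11, 47, -33] -> [20, 56, -24]
  [-43, 3, 3, 0, 46, 37] -> [37, 46, 0, 3, 3, -43] -> [42, 51, 5, 8, 8, -38] -> [42, 51, 5] -> [51, 60, 14]
  [38, -16, 14, -32, -28, 13, 4] -> [4, 13, -28, -32, 14, -16, 38] -> [9, 18, -23, -27, 19, -11, 43] -> [9, 18, -23] -> [18, 27, -14]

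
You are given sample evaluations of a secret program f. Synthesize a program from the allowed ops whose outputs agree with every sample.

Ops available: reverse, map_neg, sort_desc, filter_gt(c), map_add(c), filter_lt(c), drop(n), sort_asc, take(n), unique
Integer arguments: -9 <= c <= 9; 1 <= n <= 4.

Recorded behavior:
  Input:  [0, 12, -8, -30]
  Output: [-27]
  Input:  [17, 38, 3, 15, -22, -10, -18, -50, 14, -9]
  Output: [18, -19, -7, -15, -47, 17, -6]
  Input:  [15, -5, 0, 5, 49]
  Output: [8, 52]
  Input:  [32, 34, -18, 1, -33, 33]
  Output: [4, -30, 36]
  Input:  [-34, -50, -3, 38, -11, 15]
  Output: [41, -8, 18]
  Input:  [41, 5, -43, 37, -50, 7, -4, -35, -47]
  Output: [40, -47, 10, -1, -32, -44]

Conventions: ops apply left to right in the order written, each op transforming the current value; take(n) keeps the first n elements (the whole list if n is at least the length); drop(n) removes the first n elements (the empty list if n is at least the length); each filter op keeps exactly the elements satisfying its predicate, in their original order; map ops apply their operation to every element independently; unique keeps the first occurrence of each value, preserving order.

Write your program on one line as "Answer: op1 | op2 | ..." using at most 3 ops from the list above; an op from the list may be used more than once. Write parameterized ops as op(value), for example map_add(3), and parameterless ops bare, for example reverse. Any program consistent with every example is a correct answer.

map_add(3) | drop(3)

Check, running the answer program on each example:
  [0, 12, -8, -30] -> [3, 15, -5, -27] -> [-27]
  [17, 38, 3, 15, -22, -10, -18, -50, 14, -9] -> [20, 41, 6, 18, -19, -7, -15, -47, 17, -6] -> [18, -19, -7, -15, -47, 17, -6]
  [15, -5, 0, 5, 49] -> [18, -2, 3, 8, 52] -> [8, 52]
  [32, 34, -18, 1, -33, 33] -> [35, 37, -15, 4, -30, 36] -> [4, -30, 36]
  [-34, -50, -3, 38, -11, 15] -> [-31, -47, 0, 41, -8, 18] -> [41, -8, 18]
  [41, 5, -43, 37, -50, 7, -4, -35, -47] -> [44, 8, -40, 40, -47, 10, -1, -32, -44] -> [40, -47, 10, -1, -32, -44]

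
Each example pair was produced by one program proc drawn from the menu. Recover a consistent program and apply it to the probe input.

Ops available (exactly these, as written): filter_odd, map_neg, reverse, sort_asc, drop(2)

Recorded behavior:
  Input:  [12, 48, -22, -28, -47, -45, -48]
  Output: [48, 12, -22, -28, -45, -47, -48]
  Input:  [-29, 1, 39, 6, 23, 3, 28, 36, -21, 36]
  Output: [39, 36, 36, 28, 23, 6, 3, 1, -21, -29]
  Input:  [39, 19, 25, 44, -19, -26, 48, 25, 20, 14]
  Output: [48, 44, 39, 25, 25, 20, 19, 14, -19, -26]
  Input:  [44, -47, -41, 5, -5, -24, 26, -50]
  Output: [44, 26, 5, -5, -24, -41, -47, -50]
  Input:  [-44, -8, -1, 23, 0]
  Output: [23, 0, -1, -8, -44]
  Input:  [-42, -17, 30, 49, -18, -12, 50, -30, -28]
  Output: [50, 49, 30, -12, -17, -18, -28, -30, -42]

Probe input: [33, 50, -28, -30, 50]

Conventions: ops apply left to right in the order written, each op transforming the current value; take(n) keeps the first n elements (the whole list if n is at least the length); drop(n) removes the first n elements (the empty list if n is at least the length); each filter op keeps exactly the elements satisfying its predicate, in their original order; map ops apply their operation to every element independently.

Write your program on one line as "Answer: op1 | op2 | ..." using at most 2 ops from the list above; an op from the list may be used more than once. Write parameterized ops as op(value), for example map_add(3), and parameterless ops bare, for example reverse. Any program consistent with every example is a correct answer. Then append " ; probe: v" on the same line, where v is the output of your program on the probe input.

sort_asc | reverse ; probe: [50, 50, 33, -28, -30]

Check, running the answer program on each example:
  [12, 48, -22, -28, -47, -45, -48] -> [-48, -47, -45, -28, -22, 12, 48] -> [48, 12, -22, -28, -45, -47, -48]
  [-29, 1, 39, 6, 23, 3, 28, 36, -21, 36] -> [-29, -21, 1, 3, 6, 23, 28, 36, 36, 39] -> [39, 36, 36, 28, 23, 6, 3, 1, -21, -29]
  [39, 19, 25, 44, -19, -26, 48, 25, 20, 14] -> [-26, -19, 14, 19, 20, 25, 25, 39, 44, 48] -> [48, 44, 39, 25, 25, 20, 19, 14, -19, -26]
  [44, -47, -41, 5, -5, -24, 26, -50] -> [-50, -47, -41, -24, -5, 5, 26, 44] -> [44, 26, 5, -5, -24, -41, -47, -50]
  [-44, -8, -1, 23, 0] -> [-44, -8, -1, 0, 23] -> [23, 0, -1, -8, -44]
  [-42, -17, 30, 49, -18, -12, 50, -30, -28] -> [-42, -30, -28, -18, -17, -12, 30, 49, 50] -> [50, 49, 30, -12, -17, -18, -28, -30, -42]
  probe: [33, 50, -28, -30, 50] -> [-30, -28, 33, 50, 50] -> [50, 50, 33, -28, -30]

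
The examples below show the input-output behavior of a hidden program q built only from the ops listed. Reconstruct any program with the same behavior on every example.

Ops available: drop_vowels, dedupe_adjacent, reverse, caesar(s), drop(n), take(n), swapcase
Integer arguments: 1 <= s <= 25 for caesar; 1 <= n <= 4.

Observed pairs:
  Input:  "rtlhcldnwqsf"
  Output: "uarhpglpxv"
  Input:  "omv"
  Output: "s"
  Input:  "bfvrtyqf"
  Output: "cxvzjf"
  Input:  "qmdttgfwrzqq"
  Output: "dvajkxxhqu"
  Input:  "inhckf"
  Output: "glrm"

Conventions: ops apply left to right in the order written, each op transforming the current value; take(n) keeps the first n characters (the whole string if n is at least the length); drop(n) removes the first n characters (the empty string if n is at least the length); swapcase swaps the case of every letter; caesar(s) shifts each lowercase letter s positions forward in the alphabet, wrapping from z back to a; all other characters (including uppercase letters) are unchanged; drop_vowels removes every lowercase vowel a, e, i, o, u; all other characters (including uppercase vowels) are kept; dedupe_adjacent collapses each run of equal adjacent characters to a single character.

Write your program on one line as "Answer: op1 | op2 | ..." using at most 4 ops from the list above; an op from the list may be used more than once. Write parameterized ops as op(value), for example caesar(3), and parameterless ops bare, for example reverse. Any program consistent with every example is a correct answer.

reverse | drop(1) | drop(1) | caesar(4)

Check, running the answer program on each example:
  "rtlhcldnwqsf" -> "fsqwndlchltr" -> "sqwndlchltr" -> "qwndlchltr" -> "uarhpglpxv"
  "omv" -> "vmo" -> "mo" -> "o" -> "s"
  "bfvrtyqf" -> "fqytrvfb" -> "qytrvfb" -> "ytrvfb" -> "cxvzjf"
  "qmdttgfwrzqq" -> "qqzrwfgttdmq" -> "qzrwfgttdmq" -> "zrwfgttdmq" -> "dvajkxxhqu"
  "inhckf" -> "fkchni" -> "kchni" -> "chni" -> "glrm"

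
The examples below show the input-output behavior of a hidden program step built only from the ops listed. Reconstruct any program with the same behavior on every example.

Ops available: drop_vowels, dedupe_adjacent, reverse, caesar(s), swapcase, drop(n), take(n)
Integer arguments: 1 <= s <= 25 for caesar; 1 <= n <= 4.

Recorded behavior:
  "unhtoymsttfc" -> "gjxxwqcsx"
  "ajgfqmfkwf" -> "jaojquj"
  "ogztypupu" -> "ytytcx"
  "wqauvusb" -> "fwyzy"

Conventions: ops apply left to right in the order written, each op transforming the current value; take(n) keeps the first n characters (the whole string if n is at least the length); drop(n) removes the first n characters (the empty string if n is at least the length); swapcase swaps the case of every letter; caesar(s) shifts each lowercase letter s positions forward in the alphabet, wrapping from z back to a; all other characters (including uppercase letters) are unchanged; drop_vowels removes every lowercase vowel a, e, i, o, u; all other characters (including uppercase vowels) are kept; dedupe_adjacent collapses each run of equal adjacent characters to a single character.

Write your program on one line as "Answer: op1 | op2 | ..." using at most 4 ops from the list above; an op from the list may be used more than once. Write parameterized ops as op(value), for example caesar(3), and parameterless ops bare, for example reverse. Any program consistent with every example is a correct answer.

drop(3) | caesar(7) | reverse | caesar(23)

Check, running the answer program on each example:
  "unhtoymsttfc" -> "toymsttfc" -> "avftzaamj" -> "jmaaztfva" -> "gjxxwqcsx"
  "ajgfqmfkwf" -> "fqmfkwf" -> "mxtmrdm" -> "mdrmtxm" -> "jaojquj"
  "ogztypupu" -> "typupu" -> "afwbwb" -> "bwbwfa" -> "ytytcx"
  "wqauvusb" -> "uvusb" -> "bcbzi" -> "izbcb" -> "fwyzy"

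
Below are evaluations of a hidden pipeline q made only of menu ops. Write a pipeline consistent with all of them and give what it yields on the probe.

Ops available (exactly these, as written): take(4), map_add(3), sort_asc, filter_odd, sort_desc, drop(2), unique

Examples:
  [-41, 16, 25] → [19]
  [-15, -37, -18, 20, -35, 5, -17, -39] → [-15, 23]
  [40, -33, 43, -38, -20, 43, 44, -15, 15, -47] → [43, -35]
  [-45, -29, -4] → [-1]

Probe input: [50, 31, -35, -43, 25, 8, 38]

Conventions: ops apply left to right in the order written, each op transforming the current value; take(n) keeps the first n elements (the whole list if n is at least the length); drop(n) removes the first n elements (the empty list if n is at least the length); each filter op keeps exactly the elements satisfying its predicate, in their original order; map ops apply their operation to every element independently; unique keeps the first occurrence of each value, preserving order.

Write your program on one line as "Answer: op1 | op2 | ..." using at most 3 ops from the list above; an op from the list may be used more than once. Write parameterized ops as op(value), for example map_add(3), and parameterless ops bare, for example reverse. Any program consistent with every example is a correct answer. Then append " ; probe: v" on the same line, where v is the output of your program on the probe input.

map_add(3) | take(4) | filter_odd ; probe: [53]

Check, running the answer program on each example:
  [-41, 16, 25] -> [-38, 19, 28] -> [-38, 19, 28] -> [19]
  [-15, -37, -18, 20, -35, 5, -17, -39] -> [-12, -34, -15, 23, -32, 8, -14, -36] -> [-12, -34, -15, 23] -> [-15, 23]
  [40, -33, 43, -38, -20, 43, 44, -15, 15, -47] -> [43, -30, 46, -35, -17, 46, 47, -12, 18, -44] -> [43, -30, 46, -35] -> [43, -35]
  [-45, -29, -4] -> [-42, -26, -1] -> [-42, -26, -1] -> [-1]
  probe: [50, 31, -35, -43, 25, 8, 38] -> [53, 34, -32, -40, 28, 11, 41] -> [53, 34, -32, -40] -> [53]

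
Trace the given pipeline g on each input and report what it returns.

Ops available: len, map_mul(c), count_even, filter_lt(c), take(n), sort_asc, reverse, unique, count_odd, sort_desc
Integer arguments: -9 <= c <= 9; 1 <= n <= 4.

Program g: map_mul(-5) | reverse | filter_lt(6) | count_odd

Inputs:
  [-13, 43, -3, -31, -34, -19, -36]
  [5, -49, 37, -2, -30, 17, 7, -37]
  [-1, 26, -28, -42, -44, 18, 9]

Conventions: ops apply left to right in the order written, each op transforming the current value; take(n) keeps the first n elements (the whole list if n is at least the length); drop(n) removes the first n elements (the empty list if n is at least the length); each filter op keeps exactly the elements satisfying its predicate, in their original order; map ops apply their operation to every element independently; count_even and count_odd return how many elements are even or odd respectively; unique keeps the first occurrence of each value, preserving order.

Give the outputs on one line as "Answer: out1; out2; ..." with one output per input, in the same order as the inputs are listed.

Execution, op by op:
  [-13, 43, -3, -31, -34, -19, -36] -> [65, -215, 15, 155, 170, 95, 180] -> [180, 95, 170, 155, 15, -215, 65] -> [-215] -> 1
  [5, -49, 37, -2, -30, 17, 7, -37] -> [-25, 245, -185, 10, 150, -85, -35, 185] -> [185, -35, -85, 150, 10, -185, 245, -25] -> [-35, -85, -185, -25] -> 4
  [-1, 26, -28, -42, -44, 18, 9] -> [5, -130, 140, 210, 220, -90, -45] -> [-45, -90, 220, 210, 140, -130, 5] -> [-45, -90, -130, 5] -> 2

1; 4; 2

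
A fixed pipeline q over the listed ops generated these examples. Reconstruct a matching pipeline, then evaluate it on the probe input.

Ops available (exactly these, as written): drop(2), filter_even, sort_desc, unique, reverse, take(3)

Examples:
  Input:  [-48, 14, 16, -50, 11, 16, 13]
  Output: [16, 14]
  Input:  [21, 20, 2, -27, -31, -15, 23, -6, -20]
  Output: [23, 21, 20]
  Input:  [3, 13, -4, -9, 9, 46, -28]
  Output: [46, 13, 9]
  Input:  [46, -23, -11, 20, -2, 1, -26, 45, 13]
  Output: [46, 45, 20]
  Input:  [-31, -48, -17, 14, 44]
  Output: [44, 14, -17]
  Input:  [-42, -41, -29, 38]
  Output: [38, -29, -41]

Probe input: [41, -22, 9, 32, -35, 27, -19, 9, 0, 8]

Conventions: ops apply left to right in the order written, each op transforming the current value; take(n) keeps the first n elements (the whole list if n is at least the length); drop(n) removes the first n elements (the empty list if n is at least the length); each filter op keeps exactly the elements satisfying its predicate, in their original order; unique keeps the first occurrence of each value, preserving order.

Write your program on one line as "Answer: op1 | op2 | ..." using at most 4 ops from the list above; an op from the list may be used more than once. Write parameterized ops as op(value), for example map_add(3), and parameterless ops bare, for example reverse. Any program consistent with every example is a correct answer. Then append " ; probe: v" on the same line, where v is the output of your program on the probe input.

sort_desc | take(3) | unique ; probe: [41, 32, 27]

Check, running the answer program on each example:
  [-48, 14, 16, -50, 11, 16, 13] -> [16, 16, 14, 13, 11, -48, -50] -> [16, 16, 14] -> [16, 14]
  [21, 20, 2, -27, -31, -15, 23, -6, -20] -> [23, 21, 20, 2, -6, -15, -20, -27, -31] -> [23, 21, 20] -> [23, 21, 20]
  [3, 13, -4, -9, 9, 46, -28] -> [46, 13, 9, 3, -4, -9, -28] -> [46, 13, 9] -> [46, 13, 9]
  [46, -23, -11, 20, -2, 1, -26, 45, 13] -> [46, 45, 20, 13, 1, -2, -11, -23, -26] -> [46, 45, 20] -> [46, 45, 20]
  [-31, -48, -17, 14, 44] -> [44, 14, -17, -31, -48] -> [44, 14, -17] -> [44, 14, -17]
  [-42, -41, -29, 38] -> [38, -29, -41, -42] -> [38, -29, -41] -> [38, -29, -41]
  probe: [41, -22, 9, 32, -35, 27, -19, 9, 0, 8] -> [41, 32, 27, 9, 9, 8, 0, -19, -22, -35] -> [41, 32, 27] -> [41, 32, 27]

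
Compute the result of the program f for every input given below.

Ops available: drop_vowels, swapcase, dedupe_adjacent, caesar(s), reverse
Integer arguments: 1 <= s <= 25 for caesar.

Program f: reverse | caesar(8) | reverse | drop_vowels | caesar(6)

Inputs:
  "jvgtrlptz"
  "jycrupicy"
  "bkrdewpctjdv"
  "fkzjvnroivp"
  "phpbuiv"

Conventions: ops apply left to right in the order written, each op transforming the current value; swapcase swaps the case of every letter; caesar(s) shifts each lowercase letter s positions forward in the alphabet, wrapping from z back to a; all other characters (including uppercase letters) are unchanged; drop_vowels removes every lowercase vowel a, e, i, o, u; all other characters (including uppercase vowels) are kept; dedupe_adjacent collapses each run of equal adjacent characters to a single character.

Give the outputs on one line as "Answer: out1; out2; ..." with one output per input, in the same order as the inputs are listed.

Execution, op by op:
  "jvgtrlptz" -> "ztplrtgvj" -> "hbxtzbodr" -> "rdobztxbh" -> "rdbztxbh" -> "xjhfzdhn"
  "jycrupicy" -> "ycipurcyj" -> "gkqxczkgr" -> "rgkzcxqkg" -> "rgkzcxqkg" -> "xmqfidwqm"
  "bkrdewpctjdv" -> "vdjtcpwedrkb" -> "dlrbkxemlzsj" -> "jszlmexkbrld" -> "jszlmxkbrld" -> "pyfrsdqhxrj"
  "fkzjvnroivp" -> "pviornvjzkf" -> "xdqwzvdrhsn" -> "nshrdvzwqdx" -> "nshrdvzwqdx" -> "tynxjbfcwjd"
  "phpbuiv" -> "viubphp" -> "dqcjxpx" -> "xpxjcqd" -> "xpxjcqd" -> "dvdpiwj"

"xjhfzdhn"; "xmqfidwqm"; "pyfrsdqhxrj"; "tynxjbfcwjd"; "dvdpiwj"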